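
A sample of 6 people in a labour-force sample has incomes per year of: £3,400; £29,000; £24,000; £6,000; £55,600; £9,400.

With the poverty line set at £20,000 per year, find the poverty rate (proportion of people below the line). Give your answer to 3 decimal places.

0.500

3 of the 6 people have income below £20,000.
H = 3/6 = 0.500.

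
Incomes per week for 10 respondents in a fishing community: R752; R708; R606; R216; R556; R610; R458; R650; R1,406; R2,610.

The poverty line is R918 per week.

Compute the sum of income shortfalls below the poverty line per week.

Incomes under z: R216, R458, R556, R606, R610, R650, R708, R752 (q = 8 of N = 10).
Individual gaps: 918−216 = 702; 918−458 = 460; 918−556 = 362; 918−606 = 312; 918−610 = 308; 918−650 = 268; 918−708 = 210; 918−752 = 166.
Aggregate gap = R2,788.

R2,788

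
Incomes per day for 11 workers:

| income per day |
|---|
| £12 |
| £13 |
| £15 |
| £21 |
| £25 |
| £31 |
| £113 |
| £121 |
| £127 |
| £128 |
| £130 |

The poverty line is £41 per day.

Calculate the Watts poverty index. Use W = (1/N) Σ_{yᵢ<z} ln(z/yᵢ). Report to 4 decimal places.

0.4387

Below the line: £12, £13, £15, £21, £25, £31 (q = 6 of N = 11).
Log shortfalls: ln(41/12) = 1.2287; ln(41/13) = 1.1486; ln(41/15) = 1.0055; ln(41/21) = 0.6690; ln(41/25) = 0.4947; ln(41/31) = 0.2796.
W = 4.826141 / 11 = 0.4387.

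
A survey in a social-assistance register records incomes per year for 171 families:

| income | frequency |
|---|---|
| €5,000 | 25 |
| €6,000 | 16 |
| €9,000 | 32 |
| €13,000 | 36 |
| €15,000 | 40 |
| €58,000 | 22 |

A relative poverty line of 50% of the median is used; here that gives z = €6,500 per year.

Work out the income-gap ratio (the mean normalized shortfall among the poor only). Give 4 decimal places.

Poor units: 25×€5,000, 16×€6,000 (q = 41 of N = 171).
Shortfall ratios (z−y)/z: 0.2308 (×25), 0.0769 (×16); sum = 7.000000.
I averages over the q = 41 poor units only: 7.000000 / 41 = 0.1707.

0.1707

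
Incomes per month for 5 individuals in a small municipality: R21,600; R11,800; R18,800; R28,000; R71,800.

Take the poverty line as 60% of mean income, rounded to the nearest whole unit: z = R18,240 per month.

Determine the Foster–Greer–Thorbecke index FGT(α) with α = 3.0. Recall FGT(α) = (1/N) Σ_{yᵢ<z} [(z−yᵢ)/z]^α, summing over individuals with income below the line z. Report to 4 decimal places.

Below the line: R11,800 (q = 1 of N = 5).
Relative gaps: (18240−11800)/18240 = 0.3531.
Raised to α = 3.0: 0.04401.
Sum = 0.044013; FGT(3.0) = 0.044013 / 5 = 0.0088.

0.0088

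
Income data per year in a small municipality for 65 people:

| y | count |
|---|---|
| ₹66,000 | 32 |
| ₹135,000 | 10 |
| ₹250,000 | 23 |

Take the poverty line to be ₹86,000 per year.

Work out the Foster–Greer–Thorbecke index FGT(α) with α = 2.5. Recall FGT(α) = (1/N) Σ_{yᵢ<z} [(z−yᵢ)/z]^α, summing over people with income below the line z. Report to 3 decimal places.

Below the line: 32×₹66,000 (q = 32 of N = 65).
Gap ratios (z−y)/z: (86000−66000)/86000 = 0.2326 (×32).
Raised to α = 2.5: 0.02608 (×32).
Sum = 0.834601; FGT(2.5) = 0.834601 / 65 = 0.013.

0.013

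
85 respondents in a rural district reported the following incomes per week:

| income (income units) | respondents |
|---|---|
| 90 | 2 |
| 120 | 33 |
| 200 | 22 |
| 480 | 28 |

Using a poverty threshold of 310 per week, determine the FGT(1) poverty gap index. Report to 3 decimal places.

0.346

Poor units: 2×90, 33×120, 22×200 (q = 57 of N = 85).
Normalized shortfalls: (310−90)/310 = 0.7097 (×2); (310−120)/310 = 0.6129 (×33); (310−200)/310 = 0.3548 (×22).
Sum of shortfalls = 29.451613; P₁ averages over all N: 29.451613 / 85 = 0.346.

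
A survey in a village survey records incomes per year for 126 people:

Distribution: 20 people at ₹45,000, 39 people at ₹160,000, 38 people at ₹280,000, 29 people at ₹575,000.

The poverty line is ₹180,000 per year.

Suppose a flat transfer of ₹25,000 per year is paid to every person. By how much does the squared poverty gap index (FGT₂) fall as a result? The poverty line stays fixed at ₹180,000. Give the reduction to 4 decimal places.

Before: below the line — 20×₹45,000, 39×₹160,000; squared poverty gap index (FGT₂) = 0.093107.
After the ₹25,000 transfer: below the line — 20×₹70,000; squared poverty gap index (FGT₂) = 0.059279.
Reduction = 0.093107 − 0.059279 = 0.0338.

0.0338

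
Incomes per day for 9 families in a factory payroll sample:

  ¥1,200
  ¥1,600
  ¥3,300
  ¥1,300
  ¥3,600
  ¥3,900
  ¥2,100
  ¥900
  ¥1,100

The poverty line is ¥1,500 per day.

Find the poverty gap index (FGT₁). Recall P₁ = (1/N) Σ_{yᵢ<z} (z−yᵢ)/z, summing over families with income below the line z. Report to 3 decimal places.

0.111

Below z: ¥900, ¥1,100, ¥1,200, ¥1,300 (q = 4 of N = 9).
Gap ratios (z−y)/z: (1500−900)/1500 = 0.4000; (1500−1100)/1500 = 0.2667; (1500−1200)/1500 = 0.2000; (1500−1300)/1500 = 0.1333.
Σ = 1.000000. Dividing by the full population N = 9 gives P₁ = 0.111.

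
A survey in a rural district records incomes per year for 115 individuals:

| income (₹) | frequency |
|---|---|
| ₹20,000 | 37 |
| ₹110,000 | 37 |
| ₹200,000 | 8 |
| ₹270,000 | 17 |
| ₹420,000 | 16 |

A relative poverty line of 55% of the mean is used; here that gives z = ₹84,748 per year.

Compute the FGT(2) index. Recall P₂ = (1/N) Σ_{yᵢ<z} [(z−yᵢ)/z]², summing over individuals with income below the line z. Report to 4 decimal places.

Incomes under z: 37×₹20,000 (q = 37 of N = 115).
Relative gaps: (84748−20000)/84748 = 0.7640 (×37).
Squared: 0.5837 (×37).
Sum = 21.597104; P₂ = 21.597104 / 115 = 0.1878.

0.1878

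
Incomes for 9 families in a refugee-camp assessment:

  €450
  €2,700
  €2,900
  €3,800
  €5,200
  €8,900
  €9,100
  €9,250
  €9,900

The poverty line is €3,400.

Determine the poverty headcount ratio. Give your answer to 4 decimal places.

3 of the 9 families have income below €3,400.
H = 3/9 = 0.3333.

0.3333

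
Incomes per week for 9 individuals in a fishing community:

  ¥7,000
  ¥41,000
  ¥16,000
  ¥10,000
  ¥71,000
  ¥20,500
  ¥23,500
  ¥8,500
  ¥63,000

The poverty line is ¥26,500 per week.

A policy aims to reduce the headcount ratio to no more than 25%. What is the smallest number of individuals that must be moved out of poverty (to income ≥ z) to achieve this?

Currently q = 6 of N = 9 are below the line (H = 0.667).
A headcount ratio of at most 25% allows at most ⌊0.25 × 9⌋ = 2 poor individuals.
So at least 6 − 2 = 4 must be lifted.

4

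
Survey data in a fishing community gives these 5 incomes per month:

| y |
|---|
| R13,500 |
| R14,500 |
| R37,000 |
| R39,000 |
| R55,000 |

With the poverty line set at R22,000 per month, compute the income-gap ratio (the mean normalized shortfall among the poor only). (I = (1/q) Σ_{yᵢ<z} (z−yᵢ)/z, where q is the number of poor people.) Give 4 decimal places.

Below the line: R13,500, R14,500 (q = 2 of N = 5).
Relative gaps: 0.3864, 0.3409; sum = 0.727273.
The income-gap ratio divides by q (the poor only): 0.727273 / 2 = 0.3636.

0.3636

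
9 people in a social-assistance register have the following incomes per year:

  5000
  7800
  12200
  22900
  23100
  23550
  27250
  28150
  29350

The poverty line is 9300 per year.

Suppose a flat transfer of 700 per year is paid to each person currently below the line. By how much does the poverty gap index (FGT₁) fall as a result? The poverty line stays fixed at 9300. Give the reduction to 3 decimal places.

0.017

Before: below the line — 5000, 7800; poverty gap index (FGT₁) = 0.06930.
After the 700 transfer: below the line — 5700, 8500; poverty gap index (FGT₁) = 0.05257.
Reduction = 0.06930 − 0.05257 = 0.017.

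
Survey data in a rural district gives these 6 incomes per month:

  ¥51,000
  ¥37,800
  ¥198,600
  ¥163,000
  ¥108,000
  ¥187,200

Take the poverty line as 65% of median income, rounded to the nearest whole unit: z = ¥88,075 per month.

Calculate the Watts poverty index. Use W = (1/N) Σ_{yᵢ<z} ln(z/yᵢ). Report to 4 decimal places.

Below z: ¥37,800, ¥51,000 (q = 2 of N = 6).
ln(z/y) terms: ln(88075/37800) = 0.8459; ln(88075/51000) = 0.5464.
W = 1.392243 / 6 = 0.2320.

0.2320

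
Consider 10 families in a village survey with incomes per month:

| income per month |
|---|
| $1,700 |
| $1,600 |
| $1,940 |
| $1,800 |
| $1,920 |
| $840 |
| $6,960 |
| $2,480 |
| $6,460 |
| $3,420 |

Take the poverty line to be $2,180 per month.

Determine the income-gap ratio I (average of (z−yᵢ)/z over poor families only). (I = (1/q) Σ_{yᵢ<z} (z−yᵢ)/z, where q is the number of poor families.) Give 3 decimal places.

0.251

Poor units: $840, $1,600, $1,700, $1,800, $1,920, $1,940 (q = 6 of N = 10).
Shortfall ratios (z−y)/z: 0.6147, 0.2661, 0.2202, 0.1743, 0.1193, 0.1101; sum = 1.504587.
The income-gap ratio divides by q (the poor only): 1.504587 / 6 = 0.251.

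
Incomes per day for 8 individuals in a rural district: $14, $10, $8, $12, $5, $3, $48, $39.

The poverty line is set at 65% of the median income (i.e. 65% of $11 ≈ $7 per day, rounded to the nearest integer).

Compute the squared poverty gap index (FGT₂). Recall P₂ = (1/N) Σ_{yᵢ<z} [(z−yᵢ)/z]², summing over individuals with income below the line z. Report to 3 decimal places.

Below z: $3, $5 (q = 2 of N = 8).
Shortfall ratios: (7−3)/7 = 0.5714; (7−5)/7 = 0.2857.
Squared: 0.3265; 0.0816.
Sum = 0.408163; P₂ = 0.408163 / 8 = 0.051.

0.051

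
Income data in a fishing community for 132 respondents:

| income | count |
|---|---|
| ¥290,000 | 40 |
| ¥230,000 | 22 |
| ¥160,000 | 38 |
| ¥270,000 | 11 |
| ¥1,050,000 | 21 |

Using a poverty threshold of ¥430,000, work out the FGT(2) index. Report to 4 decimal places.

0.1932

Below z: 38×¥160,000, 22×¥230,000, 11×¥270,000, 40×¥290,000 (q = 111 of N = 132).
Normalized shortfalls: (430000−160000)/430000 = 0.6279 (×38); (430000−230000)/430000 = 0.4651 (×22); (430000−270000)/430000 = 0.3721 (×11); (430000−290000)/430000 = 0.3256 (×40).
Squared: 0.3943 (×38); 0.2163 (×22); 0.1385 (×11); 0.1060 (×40).
Sum = 25.504597; P₂ = 25.504597 / 132 = 0.1932.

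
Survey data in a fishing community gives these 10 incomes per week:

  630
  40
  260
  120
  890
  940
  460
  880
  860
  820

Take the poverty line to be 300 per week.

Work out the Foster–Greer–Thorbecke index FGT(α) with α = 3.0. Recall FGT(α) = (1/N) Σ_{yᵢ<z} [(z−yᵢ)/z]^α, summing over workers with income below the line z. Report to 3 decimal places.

Below the line: 40, 120, 260 (q = 3 of N = 10).
Relative gaps: (300−40)/300 = 0.8667; (300−120)/300 = 0.6000; (300−260)/300 = 0.1333.
Raised to α = 3.0: 0.65096; 0.21600; 0.00237.
Sum = 0.869333; FGT(3.0) = 0.869333 / 10 = 0.087.

0.087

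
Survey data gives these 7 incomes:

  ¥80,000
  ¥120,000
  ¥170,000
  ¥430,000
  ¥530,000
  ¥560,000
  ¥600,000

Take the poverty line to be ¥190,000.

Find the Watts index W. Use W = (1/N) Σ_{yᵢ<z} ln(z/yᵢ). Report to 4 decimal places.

Poor units: ¥80,000, ¥120,000, ¥170,000 (q = 3 of N = 7).
Log gaps: ln(190000/80000) = 0.8650; ln(190000/120000) = 0.4595; ln(190000/170000) = 0.1112.
W = 1.435755 / 7 = 0.2051.

0.2051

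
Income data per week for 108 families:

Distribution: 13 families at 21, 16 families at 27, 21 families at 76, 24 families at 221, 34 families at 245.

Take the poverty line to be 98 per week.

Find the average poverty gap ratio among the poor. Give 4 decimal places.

Below the line: 13×21, 16×27, 21×76 (q = 50 of N = 108).
Shortfall ratios (z−y)/z: 0.7857 (×13), 0.7245 (×16), 0.2245 (×21); sum = 26.520408.
I averages over the q = 50 poor units only: 26.520408 / 50 = 0.5304.

0.5304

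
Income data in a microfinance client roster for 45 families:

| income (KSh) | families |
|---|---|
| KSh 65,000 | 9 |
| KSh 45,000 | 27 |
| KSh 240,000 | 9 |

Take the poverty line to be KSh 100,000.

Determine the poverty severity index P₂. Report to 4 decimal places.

0.2060

Poor units: 27×KSh 45,000, 9×KSh 65,000 (q = 36 of N = 45).
Relative gaps: (100000−45000)/100000 = 0.5500 (×27); (100000−65000)/100000 = 0.3500 (×9).
Squared: 0.3025 (×27); 0.1225 (×9).
Sum = 9.270000; P₂ = 9.270000 / 45 = 0.2060.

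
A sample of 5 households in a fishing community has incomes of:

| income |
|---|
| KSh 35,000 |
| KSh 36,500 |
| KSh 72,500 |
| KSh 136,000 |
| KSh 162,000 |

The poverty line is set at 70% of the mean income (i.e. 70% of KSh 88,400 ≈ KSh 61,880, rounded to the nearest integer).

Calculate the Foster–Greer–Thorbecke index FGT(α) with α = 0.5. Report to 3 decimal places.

0.260

Poor units: KSh 35,000, KSh 36,500 (q = 2 of N = 5).
Gap ratios (z−y)/z: (61880−35000)/61880 = 0.4344; (61880−36500)/61880 = 0.4101.
Raised to α = 0.5: 0.65908; 0.64043.
Sum = 1.299511; FGT(0.5) = 1.299511 / 5 = 0.260.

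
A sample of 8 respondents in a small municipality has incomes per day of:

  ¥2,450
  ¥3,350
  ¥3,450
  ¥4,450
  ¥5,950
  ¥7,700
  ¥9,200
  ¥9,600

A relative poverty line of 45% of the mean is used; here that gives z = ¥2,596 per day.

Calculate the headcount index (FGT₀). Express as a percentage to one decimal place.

12.5%

1 of the 8 respondents have income below ¥2,596.
H = 1/8 = 12.5%.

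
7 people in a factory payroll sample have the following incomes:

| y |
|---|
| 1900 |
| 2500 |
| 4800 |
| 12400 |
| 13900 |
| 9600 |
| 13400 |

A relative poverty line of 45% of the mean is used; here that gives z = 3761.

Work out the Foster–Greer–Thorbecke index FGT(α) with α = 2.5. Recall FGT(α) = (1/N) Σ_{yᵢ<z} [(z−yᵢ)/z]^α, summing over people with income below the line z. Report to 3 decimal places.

0.034

Incomes under z: 1900, 2500 (q = 2 of N = 7).
Relative gaps: (3761−1900)/3761 = 0.4948; (3761−2500)/3761 = 0.3353.
Raised to α = 2.5: 0.17223; 0.06509.
Sum = 0.237322; FGT(2.5) = 0.237322 / 7 = 0.034.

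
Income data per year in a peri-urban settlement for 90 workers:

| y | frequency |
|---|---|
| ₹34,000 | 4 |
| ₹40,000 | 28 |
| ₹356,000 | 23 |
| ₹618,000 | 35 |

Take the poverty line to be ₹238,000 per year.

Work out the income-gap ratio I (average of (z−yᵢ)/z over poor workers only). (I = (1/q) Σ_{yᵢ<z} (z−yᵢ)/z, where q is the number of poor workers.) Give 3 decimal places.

0.835

Poor units: 4×₹34,000, 28×₹40,000 (q = 32 of N = 90).
Relative gaps: 0.8571 (×4), 0.8319 (×28); sum = 26.722689.
The income-gap ratio divides by q (the poor only): 26.722689 / 32 = 0.835.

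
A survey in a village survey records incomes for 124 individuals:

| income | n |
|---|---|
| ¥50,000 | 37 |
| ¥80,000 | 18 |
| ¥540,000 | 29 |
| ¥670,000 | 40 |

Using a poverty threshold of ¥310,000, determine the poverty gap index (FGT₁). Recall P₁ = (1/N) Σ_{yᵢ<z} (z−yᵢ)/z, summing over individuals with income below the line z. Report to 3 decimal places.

Poor units: 37×¥50,000, 18×¥80,000 (q = 55 of N = 124).
Relative gaps: (310000−50000)/310000 = 0.8387 (×37); (310000−80000)/310000 = 0.7419 (×18).
Σ = 44.387097. Dividing by the full population N = 124 gives P₁ = 0.358.

0.358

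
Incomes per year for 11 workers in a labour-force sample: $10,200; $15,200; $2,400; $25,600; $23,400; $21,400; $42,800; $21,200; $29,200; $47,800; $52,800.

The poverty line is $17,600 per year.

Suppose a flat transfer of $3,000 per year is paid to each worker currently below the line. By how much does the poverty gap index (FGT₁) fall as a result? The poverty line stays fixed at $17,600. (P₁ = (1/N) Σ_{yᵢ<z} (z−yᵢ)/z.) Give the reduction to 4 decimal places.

Before: below the line — $2,400, $10,200, $15,200; poverty gap index (FGT₁) = 0.129132.
After the $3,000 transfer: below the line — $5,400, $13,200; poverty gap index (FGT₁) = 0.085744.
Reduction = 0.129132 − 0.085744 = 0.0434.

0.0434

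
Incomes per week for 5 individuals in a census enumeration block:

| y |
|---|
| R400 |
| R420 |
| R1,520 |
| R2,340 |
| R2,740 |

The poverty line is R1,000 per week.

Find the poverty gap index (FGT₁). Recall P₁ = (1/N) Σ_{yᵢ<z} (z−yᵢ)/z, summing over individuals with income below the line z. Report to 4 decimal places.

0.2360

Below the line: R400, R420 (q = 2 of N = 5).
Shortfall ratios: (1000−400)/1000 = 0.6000; (1000−420)/1000 = 0.5800.
Sum of shortfalls = 1.180000; P₁ averages over all N: 1.180000 / 5 = 0.2360.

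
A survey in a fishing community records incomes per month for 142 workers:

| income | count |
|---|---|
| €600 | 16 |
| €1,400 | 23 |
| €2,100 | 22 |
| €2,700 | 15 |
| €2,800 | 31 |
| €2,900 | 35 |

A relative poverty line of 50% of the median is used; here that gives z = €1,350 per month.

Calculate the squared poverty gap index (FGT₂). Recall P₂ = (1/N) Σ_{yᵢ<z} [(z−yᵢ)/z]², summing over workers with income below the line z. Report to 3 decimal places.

Below the line: 16×€600 (q = 16 of N = 142).
Shortfall ratios: (1350−600)/1350 = 0.5556 (×16).
Squared: 0.3086 (×16).
Sum = 4.938272; P₂ = 4.938272 / 142 = 0.035.

0.035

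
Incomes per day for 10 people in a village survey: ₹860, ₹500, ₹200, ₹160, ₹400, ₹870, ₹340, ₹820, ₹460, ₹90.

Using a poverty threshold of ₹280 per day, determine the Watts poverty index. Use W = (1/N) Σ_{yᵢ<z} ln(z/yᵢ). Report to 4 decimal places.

Poor units: ₹90, ₹160, ₹200 (q = 3 of N = 10).
ln(z/y) terms: ln(280/90) = 1.1350; ln(280/160) = 0.5596; ln(280/200) = 0.3365.
W = 2.031068 / 10 = 0.2031.

0.2031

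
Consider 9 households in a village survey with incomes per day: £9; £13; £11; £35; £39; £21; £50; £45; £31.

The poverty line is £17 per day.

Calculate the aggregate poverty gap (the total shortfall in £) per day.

£18

Poor units: £9, £11, £13 (q = 3 of N = 9).
Individual gaps: 17−9 = 8; 17−11 = 6; 17−13 = 4.
Aggregate gap = £18.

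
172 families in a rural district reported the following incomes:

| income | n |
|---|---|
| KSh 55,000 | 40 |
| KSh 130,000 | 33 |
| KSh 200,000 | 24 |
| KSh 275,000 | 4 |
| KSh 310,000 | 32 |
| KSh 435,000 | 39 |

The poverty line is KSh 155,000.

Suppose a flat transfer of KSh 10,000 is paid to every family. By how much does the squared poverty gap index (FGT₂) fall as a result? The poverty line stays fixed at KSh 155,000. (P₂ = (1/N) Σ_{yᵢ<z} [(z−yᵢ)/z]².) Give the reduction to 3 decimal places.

0.022

Before: below the line — 40×KSh 55,000, 33×KSh 130,000; squared poverty gap index (FGT₂) = 0.10179.
After the KSh 10,000 transfer: below the line — 40×KSh 65,000, 33×KSh 140,000; squared poverty gap index (FGT₂) = 0.08020.
Reduction = 0.10179 − 0.08020 = 0.022.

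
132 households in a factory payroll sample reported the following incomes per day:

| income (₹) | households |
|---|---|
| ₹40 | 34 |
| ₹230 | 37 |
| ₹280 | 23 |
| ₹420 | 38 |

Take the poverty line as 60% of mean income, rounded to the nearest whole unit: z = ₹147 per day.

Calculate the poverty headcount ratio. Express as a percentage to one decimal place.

25.8%

34 of the 132 households have income below ₹147.
H = 34/132 = 25.8%.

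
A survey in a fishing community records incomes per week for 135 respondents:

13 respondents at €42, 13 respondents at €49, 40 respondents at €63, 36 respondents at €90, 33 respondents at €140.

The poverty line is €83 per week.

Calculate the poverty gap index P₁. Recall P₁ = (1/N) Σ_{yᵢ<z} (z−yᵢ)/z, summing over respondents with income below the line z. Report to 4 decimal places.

0.1584

Poor units: 13×€42, 13×€49, 40×€63 (q = 66 of N = 135).
Shortfall ratios: (83−42)/83 = 0.4940 (×13); (83−49)/83 = 0.4096 (×13); (83−63)/83 = 0.2410 (×40).
Sum of shortfalls = 21.385542; P₁ averages over all N: 21.385542 / 135 = 0.1584.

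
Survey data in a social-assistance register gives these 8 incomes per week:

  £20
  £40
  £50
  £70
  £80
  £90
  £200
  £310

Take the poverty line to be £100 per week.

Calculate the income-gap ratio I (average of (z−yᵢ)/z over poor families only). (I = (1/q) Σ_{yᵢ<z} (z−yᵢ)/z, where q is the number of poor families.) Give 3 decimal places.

Below z: £20, £40, £50, £70, £80, £90 (q = 6 of N = 8).
Shortfall ratios (z−y)/z: 0.8000, 0.6000, 0.5000, 0.3000, 0.2000, 0.1000; sum = 2.500000.
I averages over the q = 6 poor units only: 2.500000 / 6 = 0.417.

0.417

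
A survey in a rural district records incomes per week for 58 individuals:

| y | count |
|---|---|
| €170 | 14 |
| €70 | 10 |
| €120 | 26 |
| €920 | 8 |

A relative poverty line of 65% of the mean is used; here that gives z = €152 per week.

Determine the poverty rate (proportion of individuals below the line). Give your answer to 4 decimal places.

0.6207

36 of the 58 individuals have income below €152.
H = 36/58 = 0.6207.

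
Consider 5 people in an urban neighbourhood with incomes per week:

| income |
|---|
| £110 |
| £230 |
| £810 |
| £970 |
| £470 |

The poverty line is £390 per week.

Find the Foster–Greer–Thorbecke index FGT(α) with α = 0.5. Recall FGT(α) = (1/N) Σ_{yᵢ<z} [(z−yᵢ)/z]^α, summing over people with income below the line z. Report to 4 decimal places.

0.2976

Incomes under z: £110, £230 (q = 2 of N = 5).
Gap ratios (z−y)/z: (390−110)/390 = 0.7179; (390−230)/390 = 0.4103.
Raised to α = 0.5: 0.84732; 0.64051.
Sum = 1.487831; FGT(0.5) = 1.487831 / 5 = 0.2976.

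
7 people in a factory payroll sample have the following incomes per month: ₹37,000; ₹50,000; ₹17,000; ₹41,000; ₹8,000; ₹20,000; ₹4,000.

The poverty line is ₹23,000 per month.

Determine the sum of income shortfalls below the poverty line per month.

₹43,000

Below z: ₹4,000, ₹8,000, ₹17,000, ₹20,000 (q = 4 of N = 7).
Individual gaps: 23000−4000 = 19000; 23000−8000 = 15000; 23000−17000 = 6000; 23000−20000 = 3000.
Aggregate gap = ₹43,000.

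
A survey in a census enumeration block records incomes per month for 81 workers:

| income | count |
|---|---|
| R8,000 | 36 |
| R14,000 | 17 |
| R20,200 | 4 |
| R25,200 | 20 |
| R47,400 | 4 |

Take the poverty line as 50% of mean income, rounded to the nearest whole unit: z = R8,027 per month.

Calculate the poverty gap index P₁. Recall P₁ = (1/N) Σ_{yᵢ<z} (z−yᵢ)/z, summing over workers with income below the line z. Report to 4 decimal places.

Below the line: 36×R8,000 (q = 36 of N = 81).
Gap ratios (z−y)/z: (8027−8000)/8027 = 0.0034 (×36).
Sum of shortfalls = 0.121091; P₁ averages over all N: 0.121091 / 81 = 0.0015.

0.0015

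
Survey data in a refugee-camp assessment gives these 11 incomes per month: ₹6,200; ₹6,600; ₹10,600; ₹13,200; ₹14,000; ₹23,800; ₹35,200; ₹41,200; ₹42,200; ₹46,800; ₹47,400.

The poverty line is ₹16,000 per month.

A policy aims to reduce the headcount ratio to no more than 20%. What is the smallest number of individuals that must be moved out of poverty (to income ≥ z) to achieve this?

3

5 of the 11 individuals are poor, so H = 5/11 = 0.455.
A headcount ratio of at most 20% allows at most ⌊0.20 × 11⌋ = 2 poor individuals.
So at least 5 − 2 = 3 must be lifted.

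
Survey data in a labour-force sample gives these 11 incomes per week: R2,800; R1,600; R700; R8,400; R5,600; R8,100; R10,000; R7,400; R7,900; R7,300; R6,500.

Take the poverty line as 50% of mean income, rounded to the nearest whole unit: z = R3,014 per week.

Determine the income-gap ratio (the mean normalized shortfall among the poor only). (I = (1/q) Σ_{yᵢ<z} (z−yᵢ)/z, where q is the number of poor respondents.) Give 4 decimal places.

Below the line: R700, R1,600, R2,800 (q = 3 of N = 11).
Shortfall ratios (z−y)/z: 0.7678, 0.4691, 0.0710; sum = 1.307896.
The income-gap ratio divides by q (the poor only): 1.307896 / 3 = 0.4360.

0.4360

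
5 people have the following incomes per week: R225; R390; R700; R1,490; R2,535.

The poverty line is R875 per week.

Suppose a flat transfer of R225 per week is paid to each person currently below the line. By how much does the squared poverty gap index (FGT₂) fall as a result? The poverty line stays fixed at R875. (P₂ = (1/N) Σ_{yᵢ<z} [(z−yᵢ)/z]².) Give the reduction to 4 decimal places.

0.1150

Before: below the line — R225, R390, R700; squared poverty gap index (FGT₂) = 0.179814.
After the R225 transfer: below the line — R450, R615; squared poverty gap index (FGT₂) = 0.064842.
Reduction = 0.179814 − 0.064842 = 0.1150.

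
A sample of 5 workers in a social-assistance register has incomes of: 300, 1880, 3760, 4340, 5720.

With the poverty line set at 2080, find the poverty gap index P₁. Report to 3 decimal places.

0.190

Below z: 300, 1880 (q = 2 of N = 5).
Gap ratios (z−y)/z: (2080−300)/2080 = 0.8558; (2080−1880)/2080 = 0.0962.
Σ = 0.951923. Dividing by the full population N = 5 gives P₁ = 0.190.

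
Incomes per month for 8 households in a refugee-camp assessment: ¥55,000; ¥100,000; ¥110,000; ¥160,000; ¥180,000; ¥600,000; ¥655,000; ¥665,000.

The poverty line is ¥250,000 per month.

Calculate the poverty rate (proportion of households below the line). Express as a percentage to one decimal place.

5 of the 8 households have income below ¥250,000.
H = 5/8 = 62.5%.

62.5%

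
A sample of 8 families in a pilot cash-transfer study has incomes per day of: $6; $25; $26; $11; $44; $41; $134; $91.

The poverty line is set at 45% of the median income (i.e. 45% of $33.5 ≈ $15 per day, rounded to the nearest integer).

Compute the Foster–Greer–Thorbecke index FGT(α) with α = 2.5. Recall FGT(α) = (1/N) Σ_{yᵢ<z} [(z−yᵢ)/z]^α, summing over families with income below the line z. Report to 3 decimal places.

Below z: $6, $11 (q = 2 of N = 8).
Relative gaps: (15−6)/15 = 0.6000; (15−11)/15 = 0.2667.
Raised to α = 2.5: 0.27885; 0.03672.
Sum = 0.315576; FGT(2.5) = 0.315576 / 8 = 0.039.

0.039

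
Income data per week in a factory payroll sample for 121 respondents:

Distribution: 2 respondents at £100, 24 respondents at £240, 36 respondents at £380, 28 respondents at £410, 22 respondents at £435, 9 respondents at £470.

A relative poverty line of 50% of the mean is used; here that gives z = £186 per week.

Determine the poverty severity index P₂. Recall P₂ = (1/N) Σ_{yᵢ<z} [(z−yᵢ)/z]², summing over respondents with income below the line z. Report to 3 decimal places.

0.004

Poor units: 2×£100 (q = 2 of N = 121).
Normalized shortfalls: (186−100)/186 = 0.4624 (×2).
Squared: 0.2138 (×2).
Sum = 0.427564; P₂ = 0.427564 / 121 = 0.004.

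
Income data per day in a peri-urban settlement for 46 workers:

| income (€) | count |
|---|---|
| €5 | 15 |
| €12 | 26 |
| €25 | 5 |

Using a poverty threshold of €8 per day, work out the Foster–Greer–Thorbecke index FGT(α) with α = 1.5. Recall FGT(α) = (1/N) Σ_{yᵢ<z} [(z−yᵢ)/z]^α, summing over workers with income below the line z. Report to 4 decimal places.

Below the line: 15×€5 (q = 15 of N = 46).
Gap ratios (z−y)/z: (8−5)/8 = 0.3750 (×15).
Raised to α = 1.5: 0.22964 (×15).
Sum = 3.444595; FGT(1.5) = 3.444595 / 46 = 0.0749.

0.0749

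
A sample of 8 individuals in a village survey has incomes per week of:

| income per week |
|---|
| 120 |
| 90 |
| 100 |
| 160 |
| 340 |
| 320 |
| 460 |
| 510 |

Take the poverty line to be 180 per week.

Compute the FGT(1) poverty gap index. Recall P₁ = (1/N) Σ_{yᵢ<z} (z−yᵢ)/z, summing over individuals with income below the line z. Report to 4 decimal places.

0.1736

Incomes under z: 90, 100, 120, 160 (q = 4 of N = 8).
Normalized shortfalls: (180−90)/180 = 0.5000; (180−100)/180 = 0.4444; (180−120)/180 = 0.3333; (180−160)/180 = 0.1111.
Sum of shortfalls = 1.388889; P₁ averages over all N: 1.388889 / 8 = 0.1736.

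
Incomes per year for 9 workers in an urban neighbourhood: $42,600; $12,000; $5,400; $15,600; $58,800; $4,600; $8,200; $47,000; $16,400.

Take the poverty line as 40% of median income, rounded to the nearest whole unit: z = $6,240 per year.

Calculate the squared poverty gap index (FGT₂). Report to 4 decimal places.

Incomes under z: $4,600, $5,400 (q = 2 of N = 9).
Normalized shortfalls: (6240−4600)/6240 = 0.2628; (6240−5400)/6240 = 0.1346.
Squared: 0.0691; 0.0181.
Sum = 0.087196; P₂ = 0.087196 / 9 = 0.0097.

0.0097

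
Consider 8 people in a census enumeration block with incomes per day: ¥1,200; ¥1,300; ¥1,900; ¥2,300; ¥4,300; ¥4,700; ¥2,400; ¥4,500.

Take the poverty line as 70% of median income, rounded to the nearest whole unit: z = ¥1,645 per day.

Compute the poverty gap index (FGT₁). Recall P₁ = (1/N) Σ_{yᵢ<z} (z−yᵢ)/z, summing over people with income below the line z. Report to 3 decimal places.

Incomes under z: ¥1,200, ¥1,300 (q = 2 of N = 8).
Gap ratios (z−y)/z: (1645−1200)/1645 = 0.2705; (1645−1300)/1645 = 0.2097.
Sum of shortfalls = 0.480243; P₁ averages over all N: 0.480243 / 8 = 0.060.

0.060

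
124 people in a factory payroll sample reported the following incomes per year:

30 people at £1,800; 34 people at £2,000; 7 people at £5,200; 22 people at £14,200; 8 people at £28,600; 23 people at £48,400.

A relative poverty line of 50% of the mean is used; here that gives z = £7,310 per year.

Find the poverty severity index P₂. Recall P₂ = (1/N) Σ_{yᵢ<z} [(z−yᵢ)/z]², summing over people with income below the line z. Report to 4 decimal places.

Incomes under z: 30×£1,800, 34×£2,000, 7×£5,200 (q = 71 of N = 124).
Shortfall ratios: (7310−1800)/7310 = 0.7538 (×30); (7310−2000)/7310 = 0.7264 (×34); (7310−5200)/7310 = 0.2886 (×7).
Squared: 0.5682 (×30); 0.5277 (×34); 0.0833 (×7).
Sum = 35.568372; P₂ = 35.568372 / 124 = 0.2868.

0.2868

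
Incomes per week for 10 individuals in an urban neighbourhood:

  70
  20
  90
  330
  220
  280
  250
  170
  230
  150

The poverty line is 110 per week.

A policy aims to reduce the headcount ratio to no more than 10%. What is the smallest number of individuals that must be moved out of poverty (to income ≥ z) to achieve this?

Currently q = 3 of N = 10 are below the line (H = 0.300).
A headcount ratio of at most 10% allows at most ⌊0.10 × 10⌋ = 1 poor individuals.
So at least 3 − 1 = 2 must be lifted.

2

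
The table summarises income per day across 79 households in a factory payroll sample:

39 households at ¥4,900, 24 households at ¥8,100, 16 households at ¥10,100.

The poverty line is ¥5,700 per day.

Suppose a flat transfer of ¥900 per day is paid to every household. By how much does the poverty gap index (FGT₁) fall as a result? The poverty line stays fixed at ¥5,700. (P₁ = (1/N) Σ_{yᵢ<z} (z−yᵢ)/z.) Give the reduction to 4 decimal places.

Before: below the line — 39×¥4,900; poverty gap index (FGT₁) = 0.069287.
After the ¥900 transfer: below the line — none; poverty gap index (FGT₁) = 0.000000.
Reduction = 0.069287 − 0.000000 = 0.0693.

0.0693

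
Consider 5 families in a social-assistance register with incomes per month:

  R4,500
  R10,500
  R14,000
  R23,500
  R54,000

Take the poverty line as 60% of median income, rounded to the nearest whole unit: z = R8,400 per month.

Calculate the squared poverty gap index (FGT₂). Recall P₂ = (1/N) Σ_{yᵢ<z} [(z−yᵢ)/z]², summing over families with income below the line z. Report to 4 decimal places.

Below z: R4,500 (q = 1 of N = 5).
Relative gaps: (8400−4500)/8400 = 0.4643.
Squared: 0.2156.
Sum = 0.215561; P₂ = 0.215561 / 5 = 0.0431.

0.0431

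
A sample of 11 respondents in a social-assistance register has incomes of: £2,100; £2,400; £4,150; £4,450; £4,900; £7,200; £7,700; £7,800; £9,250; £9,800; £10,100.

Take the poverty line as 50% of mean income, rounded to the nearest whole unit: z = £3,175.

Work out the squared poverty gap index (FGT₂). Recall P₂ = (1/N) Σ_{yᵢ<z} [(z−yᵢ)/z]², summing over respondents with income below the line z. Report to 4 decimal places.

0.0158

Below z: £2,100, £2,400 (q = 2 of N = 11).
Gap ratios (z−y)/z: (3175−2100)/3175 = 0.3386; (3175−2400)/3175 = 0.2441.
Squared: 0.1146; 0.0596.
Sum = 0.174220; P₂ = 0.174220 / 11 = 0.0158.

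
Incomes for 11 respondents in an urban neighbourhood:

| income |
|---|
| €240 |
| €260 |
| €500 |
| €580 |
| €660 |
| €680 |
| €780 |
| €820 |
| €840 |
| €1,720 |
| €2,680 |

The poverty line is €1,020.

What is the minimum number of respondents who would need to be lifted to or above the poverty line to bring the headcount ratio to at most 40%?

5

Currently q = 9 of N = 11 are below the line (H = 0.818).
A headcount ratio of at most 40% allows at most ⌊0.40 × 11⌋ = 4 poor respondents.
So at least 9 − 4 = 5 must be lifted.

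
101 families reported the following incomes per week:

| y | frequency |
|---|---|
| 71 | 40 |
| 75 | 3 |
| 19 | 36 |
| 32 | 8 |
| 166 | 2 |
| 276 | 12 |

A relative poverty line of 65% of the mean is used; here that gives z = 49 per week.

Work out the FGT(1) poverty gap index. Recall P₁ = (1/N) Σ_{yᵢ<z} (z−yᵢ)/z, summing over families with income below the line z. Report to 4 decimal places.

Below the line: 36×19, 8×32 (q = 44 of N = 101).
Shortfall ratios: (49−19)/49 = 0.6122 (×36); (49−32)/49 = 0.3469 (×8).
Sum of shortfalls = 24.816327; P₁ averages over all N: 24.816327 / 101 = 0.2457.

0.2457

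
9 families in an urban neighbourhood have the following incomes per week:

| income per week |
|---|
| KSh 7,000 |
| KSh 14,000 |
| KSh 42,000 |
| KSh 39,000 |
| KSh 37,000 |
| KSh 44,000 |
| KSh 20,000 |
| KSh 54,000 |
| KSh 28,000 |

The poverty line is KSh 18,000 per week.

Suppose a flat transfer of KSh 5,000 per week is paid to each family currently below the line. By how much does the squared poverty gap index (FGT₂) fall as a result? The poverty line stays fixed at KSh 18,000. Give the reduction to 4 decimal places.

Before: below the line — KSh 7,000, KSh 14,000; squared poverty gap index (FGT₂) = 0.046982.
After the KSh 5,000 transfer: below the line — KSh 12,000; squared poverty gap index (FGT₂) = 0.012346.
Reduction = 0.046982 − 0.012346 = 0.0346.

0.0346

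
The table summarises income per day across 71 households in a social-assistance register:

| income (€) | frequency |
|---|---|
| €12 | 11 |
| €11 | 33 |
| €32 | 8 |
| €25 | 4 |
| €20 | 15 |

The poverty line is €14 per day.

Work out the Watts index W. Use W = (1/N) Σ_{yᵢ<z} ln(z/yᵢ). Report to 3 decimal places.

Incomes under z: 33×€11, 11×€12 (q = 44 of N = 71).
Log gaps: ln(14/11) = 0.2412 (×33); ln(14/12) = 0.1542 (×11).
W = 9.654005 / 71 = 0.136.

0.136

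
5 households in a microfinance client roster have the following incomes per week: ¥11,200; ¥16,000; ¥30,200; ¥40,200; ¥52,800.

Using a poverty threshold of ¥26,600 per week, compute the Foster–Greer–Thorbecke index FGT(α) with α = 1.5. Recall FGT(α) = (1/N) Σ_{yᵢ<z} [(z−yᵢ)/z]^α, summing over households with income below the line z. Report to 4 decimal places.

0.1384

Below z: ¥11,200, ¥16,000 (q = 2 of N = 5).
Gap ratios (z−y)/z: (26600−11200)/26600 = 0.5789; (26600−16000)/26600 = 0.3985.
Raised to α = 1.5: 0.44051; 0.25156.
Sum = 0.692070; FGT(1.5) = 0.692070 / 5 = 0.1384.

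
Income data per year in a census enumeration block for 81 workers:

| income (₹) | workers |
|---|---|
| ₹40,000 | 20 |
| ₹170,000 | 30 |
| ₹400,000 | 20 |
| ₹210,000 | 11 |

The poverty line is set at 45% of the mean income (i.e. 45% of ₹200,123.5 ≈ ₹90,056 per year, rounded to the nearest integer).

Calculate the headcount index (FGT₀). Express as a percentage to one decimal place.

20 of the 81 workers have income below ₹90,056.
H = 20/81 = 24.7%.

24.7%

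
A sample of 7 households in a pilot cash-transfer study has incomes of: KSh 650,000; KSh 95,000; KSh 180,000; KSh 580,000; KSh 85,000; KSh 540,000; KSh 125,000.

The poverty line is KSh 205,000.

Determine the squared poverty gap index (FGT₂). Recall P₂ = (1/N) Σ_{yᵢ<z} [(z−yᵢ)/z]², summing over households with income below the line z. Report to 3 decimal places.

Below the line: KSh 85,000, KSh 95,000, KSh 125,000, KSh 180,000 (q = 4 of N = 7).
Gap ratios (z−y)/z: (205000−85000)/205000 = 0.5854; (205000−95000)/205000 = 0.5366; (205000−125000)/205000 = 0.3902; (205000−180000)/205000 = 0.1220.
Squared: 0.3427; 0.2879; 0.1523; 0.0149.
Sum = 0.797739; P₂ = 0.797739 / 7 = 0.114.

0.114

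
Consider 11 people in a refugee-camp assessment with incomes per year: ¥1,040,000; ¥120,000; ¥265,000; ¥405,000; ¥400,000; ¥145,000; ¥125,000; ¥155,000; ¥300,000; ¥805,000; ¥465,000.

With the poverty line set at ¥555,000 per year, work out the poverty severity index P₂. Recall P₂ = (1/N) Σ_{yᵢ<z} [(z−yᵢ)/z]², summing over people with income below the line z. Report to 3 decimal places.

0.267

Below the line: ¥120,000, ¥125,000, ¥145,000, ¥155,000, ¥265,000, ¥300,000, ¥400,000, ¥405,000, ¥465,000 (q = 9 of N = 11).
Shortfall ratios: (555000−120000)/555000 = 0.7838; (555000−125000)/555000 = 0.7748; (555000−145000)/555000 = 0.7387; (555000−155000)/555000 = 0.7207; (555000−265000)/555000 = 0.5225; (555000−300000)/555000 = 0.4595; (555000−400000)/555000 = 0.2793; (555000−405000)/555000 = 0.2703; (555000−465000)/555000 = 0.1622.
Squared: 0.6143; 0.6003; 0.5457; 0.5194; 0.2730; 0.2111; 0.0780; 0.0730; 0.0263.
Sum = 2.941239; P₂ = 2.941239 / 11 = 0.267.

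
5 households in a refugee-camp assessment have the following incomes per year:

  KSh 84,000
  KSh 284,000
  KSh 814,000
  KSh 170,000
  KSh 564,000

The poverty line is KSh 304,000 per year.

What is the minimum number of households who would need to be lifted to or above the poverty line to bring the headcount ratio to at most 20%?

Currently q = 3 of N = 5 are below the line (H = 0.600).
A headcount ratio of at most 20% allows at most ⌊0.20 × 5⌋ = 1 poor households.
So at least 3 − 1 = 2 must be lifted.

2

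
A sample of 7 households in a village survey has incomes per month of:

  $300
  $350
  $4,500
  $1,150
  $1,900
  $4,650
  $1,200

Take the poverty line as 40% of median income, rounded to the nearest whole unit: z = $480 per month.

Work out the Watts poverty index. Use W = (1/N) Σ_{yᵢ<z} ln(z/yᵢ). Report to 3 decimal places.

0.112

Incomes under z: $300, $350 (q = 2 of N = 7).
Log gaps: ln(480/300) = 0.4700; ln(480/350) = 0.3159.
W = 0.785857 / 7 = 0.112.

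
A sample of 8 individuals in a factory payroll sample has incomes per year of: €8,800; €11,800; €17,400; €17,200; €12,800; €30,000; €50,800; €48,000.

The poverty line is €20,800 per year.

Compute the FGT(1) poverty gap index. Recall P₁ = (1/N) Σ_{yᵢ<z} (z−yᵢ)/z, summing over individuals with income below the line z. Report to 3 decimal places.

Below z: €8,800, €11,800, €12,800, €17,200, €17,400 (q = 5 of N = 8).
Gap ratios (z−y)/z: (20800−8800)/20800 = 0.5769; (20800−11800)/20800 = 0.4327; (20800−12800)/20800 = 0.3846; (20800−17200)/20800 = 0.1731; (20800−17400)/20800 = 0.1635.
Sum of shortfalls = 1.730769; P₁ averages over all N: 1.730769 / 8 = 0.216.

0.216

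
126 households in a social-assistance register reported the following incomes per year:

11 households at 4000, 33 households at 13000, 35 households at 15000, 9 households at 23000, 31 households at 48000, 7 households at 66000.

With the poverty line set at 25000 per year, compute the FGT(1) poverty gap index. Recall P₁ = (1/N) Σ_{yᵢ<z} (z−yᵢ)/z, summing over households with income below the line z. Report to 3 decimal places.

0.316

Below z: 11×4000, 33×13000, 35×15000, 9×23000 (q = 88 of N = 126).
Relative gaps: (25000−4000)/25000 = 0.8400 (×11); (25000−13000)/25000 = 0.4800 (×33); (25000−15000)/25000 = 0.4000 (×35); (25000−23000)/25000 = 0.0800 (×9).
Σ = 39.800000. Dividing by the full population N = 126 gives P₁ = 0.316.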